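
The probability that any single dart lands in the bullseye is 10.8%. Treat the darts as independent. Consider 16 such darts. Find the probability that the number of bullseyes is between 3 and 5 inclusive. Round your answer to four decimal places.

0.2407

X ~ Binomial(16, 0.108); P(3 ≤ X ≤ 5) = Σ C(16,k) p^k (1−p)^(16−k) over k:
  k=3: C(16,3)·0.108^3·0.892^13 = 0.159662
  k=4: C(16,4)·0.108^4·0.892^12 = 0.062827
  k=5: C(16,5)·0.108^5·0.892^11 = 0.018256
Total = 0.240745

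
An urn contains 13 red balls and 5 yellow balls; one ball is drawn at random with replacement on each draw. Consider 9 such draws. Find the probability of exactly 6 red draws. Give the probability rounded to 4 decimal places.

0.2555

X ~ Binomial(n=9, p=0.722222).
P(X=6) = C(9,6) · p^6 · (1−p)^3
= 84 · 0.14191 · 0.021433 = 0.255504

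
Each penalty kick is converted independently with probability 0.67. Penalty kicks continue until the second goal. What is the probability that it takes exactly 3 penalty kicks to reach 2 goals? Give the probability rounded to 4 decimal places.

Y = trial on which the second success occurs; negative binomial, r=2, p=0.67.
P(Y=3) = C(2,1) · p^2 · (1−p)^1
= 2 · 0.4489 · 0.33 = 0.296274

0.2963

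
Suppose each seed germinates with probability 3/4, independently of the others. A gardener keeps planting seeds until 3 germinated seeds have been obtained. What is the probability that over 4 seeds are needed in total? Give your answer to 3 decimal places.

Needing more than 4 seeds ⇔ fewer than 3 successes in the first 4. With X ~ Binomial(4, 0.75), P(Y > 4) = P(X ≤ 2).
  k=0: C(4,0)·0.75^0·0.25^4 = 0.00391
  k=1: C(4,1)·0.75^1·0.25^3 = 0.04688
  k=2: C(4,2)·0.75^2·0.25^2 = 0.21094
P(X ≤ 2) = 0.26172

0.262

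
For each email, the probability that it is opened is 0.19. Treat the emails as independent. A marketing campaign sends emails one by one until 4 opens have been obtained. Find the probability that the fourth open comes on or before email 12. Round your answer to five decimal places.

Finishing within 12 emails ⇔ at least 4 successes in the first 12. With X ~ Binomial(12, 0.19), P(Y ≤ 12) = 1 − P(X ≤ 3).
  k=0: C(12,0)·0.19^0·0.81^12 = 0.0797664
  k=1: C(12,1)·0.19^1·0.81^11 = 0.2245278
  k=2: C(12,2)·0.19^2·0.81^10 = 0.2896685
  k=3: C(12,3)·0.19^3·0.81^9 = 0.2264898
1 − 0.8204525 = 0.1795475

0.17955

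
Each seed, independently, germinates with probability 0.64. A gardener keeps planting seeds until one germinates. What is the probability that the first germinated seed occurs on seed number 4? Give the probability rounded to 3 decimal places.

0.030

Geometric (trials to first success), p = 0.64.
P(Y = 4) = (1−p)^3 · p = 0.046656 · 0.64 = 0.02986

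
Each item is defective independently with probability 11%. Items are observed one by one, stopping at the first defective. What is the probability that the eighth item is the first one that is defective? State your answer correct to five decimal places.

Geometric (trials to first success), p = 0.11.
P(Y = 8) = (1−p)^7 · p = 0.44231 · 0.11 = 0.0486545

0.04865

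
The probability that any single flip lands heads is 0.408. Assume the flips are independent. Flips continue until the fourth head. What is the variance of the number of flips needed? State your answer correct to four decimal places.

Y = total flips until the fourth success; negative binomial with r=4, p=0.408.
Var(Y) = r(1−p)/p² = 4·0.592 / 0.408² = 14.225298

14.2253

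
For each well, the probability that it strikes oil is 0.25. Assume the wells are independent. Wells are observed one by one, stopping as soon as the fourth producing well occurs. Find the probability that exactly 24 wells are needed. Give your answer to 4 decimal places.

Y = trial on which the fourth success occurs; negative binomial, r=4, p=0.25.
P(Y=24) = C(23,3) · p^4 · (1−p)^20
= 1771 · 0.0039062 · 0.0031712 = 0.021938

0.0219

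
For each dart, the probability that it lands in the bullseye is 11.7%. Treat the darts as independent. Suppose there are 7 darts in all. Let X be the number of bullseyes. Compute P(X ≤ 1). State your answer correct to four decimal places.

0.8067

X ~ Binomial(7, 0.117); P(X ≤ 1) = Σ C(7,k) p^k (1−p)^(7−k) over k:
  k=0: C(7,0)·0.117^0·0.883^7 = 0.418528
  k=1: C(7,1)·0.117^1·0.883^6 = 0.388193
Total = 0.806722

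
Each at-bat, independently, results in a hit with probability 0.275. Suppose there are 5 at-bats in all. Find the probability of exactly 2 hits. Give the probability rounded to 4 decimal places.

X ~ Binomial(n=5, p=0.275).
P(X=2) = C(5,2) · p^2 · (1−p)^3
= 10 · 0.075625 · 0.38108 = 0.288190

0.2882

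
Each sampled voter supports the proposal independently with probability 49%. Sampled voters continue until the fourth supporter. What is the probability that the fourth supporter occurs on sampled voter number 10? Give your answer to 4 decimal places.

0.0852

Y = trial on which the fourth success occurs; negative binomial, r=4, p=0.49.
P(Y=10) = C(9,3) · p^4 · (1−p)^6
= 84 · 0.057648 · 0.017596 = 0.085209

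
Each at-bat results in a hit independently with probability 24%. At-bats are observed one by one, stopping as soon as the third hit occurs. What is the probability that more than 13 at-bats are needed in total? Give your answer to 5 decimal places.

Needing more than 13 at-bats ⇔ fewer than 3 successes in the first 13. With X ~ Binomial(13, 0.24), P(Y > 13) = P(X ≤ 2).
  k=0: C(13,0)·0.24^0·0.76^13 = 0.0282213
  k=1: C(13,1)·0.24^1·0.76^12 = 0.1158558
  k=2: C(13,2)·0.24^2·0.76^11 = 0.2195162
P(X ≤ 2) = 0.3635933

0.36359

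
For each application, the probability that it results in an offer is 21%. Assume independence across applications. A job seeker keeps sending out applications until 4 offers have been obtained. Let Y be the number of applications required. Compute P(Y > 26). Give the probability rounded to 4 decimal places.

Needing more than 26 applications ⇔ fewer than 4 successes in the first 26. With X ~ Binomial(26, 0.21), P(Y > 26) = P(X ≤ 3).
  k=0: C(26,0)·0.21^0·0.79^26 = 0.002179
  k=1: C(26,1)·0.21^1·0.79^25 = 0.015062
  k=2: C(26,2)·0.21^2·0.79^24 = 0.050046
  k=3: C(26,3)·0.21^3·0.79^23 = 0.106428
P(X ≤ 3) = 0.173715

0.1737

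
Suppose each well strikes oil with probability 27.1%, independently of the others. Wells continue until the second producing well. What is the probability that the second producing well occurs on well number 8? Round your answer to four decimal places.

Y = trial on which the second success occurs; negative binomial, r=2, p=0.271.
P(Y=8) = C(7,1) · p^2 · (1−p)^6
= 7 · 0.073441 · 0.15009 = 0.077162

0.0772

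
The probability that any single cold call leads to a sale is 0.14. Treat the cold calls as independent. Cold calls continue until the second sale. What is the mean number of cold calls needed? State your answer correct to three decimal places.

14.286

Y = total cold calls until the second success; negative binomial with r=2, p=0.14.
E[Y] = r / p = 2 / 0.14 = 14.28571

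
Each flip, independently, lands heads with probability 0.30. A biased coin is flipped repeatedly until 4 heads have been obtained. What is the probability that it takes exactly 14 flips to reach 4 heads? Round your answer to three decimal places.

0.065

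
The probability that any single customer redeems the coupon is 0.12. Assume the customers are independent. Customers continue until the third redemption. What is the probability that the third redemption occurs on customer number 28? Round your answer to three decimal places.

0.025

Y = trial on which the third success occurs; negative binomial, r=3, p=0.12.
P(Y=28) = C(27,2) · p^3 · (1−p)^25
= 351 · 0.001728 · 0.040932 = 0.02483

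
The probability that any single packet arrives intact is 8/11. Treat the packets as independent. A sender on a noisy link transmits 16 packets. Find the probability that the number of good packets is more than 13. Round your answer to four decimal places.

X ~ Binomial(16, 0.727273); P(X ≥ 14) = Σ C(16,k) p^k (1−p)^(16−k) over k:
  k=14: C(16,14)·0.727273^14·0.272727^2 = 0.103371
  k=15: C(16,15)·0.727273^15·0.272727^1 = 0.036754
  k=16: C(16,16)·0.727273^16·0.272727^0 = 0.006126
Total = 0.146251

0.1463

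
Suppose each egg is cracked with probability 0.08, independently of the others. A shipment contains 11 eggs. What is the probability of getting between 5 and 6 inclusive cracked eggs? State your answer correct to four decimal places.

X ~ Binomial(11, 0.08); P(5 ≤ X ≤ 6) = Σ C(11,k) p^k (1−p)^(11−k) over k:
  k=5: C(11,5)·0.08^5·0.92^6 = 0.000918
  k=6: C(11,6)·0.08^6·0.92^5 = 0.000080
Total = 0.000998

0.0010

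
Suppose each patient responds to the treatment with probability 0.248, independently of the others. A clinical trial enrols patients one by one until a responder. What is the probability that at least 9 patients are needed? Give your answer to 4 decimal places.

0.1023

Y = number of patients to the first success; geometric, p = 0.248.
P(Y > 8) = P(first 8 all fail) = (1−p)^8 = 0.102269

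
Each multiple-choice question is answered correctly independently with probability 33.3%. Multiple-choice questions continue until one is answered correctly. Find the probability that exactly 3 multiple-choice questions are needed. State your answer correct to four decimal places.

0.1481

Geometric (trials to first success), p = 0.333.
P(Y = 3) = (1−p)^2 · p = 0.44489 · 0.333 = 0.148148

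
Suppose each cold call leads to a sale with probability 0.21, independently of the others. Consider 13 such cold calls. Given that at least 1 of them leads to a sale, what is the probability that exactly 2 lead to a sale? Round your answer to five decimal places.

0.26989

X ~ Binomial(13, 0.21). Want P(X=2 | X≥1) = P(X=2) / P(X≥1).
P(X=2) = C(13,2)·0.21^2·0.79^11 = 0.2572949
P(X≥1) = 1 − 0.0466823 = 0.9533177
Ratio = 0.2572949 / 0.9533177 = 0.2698942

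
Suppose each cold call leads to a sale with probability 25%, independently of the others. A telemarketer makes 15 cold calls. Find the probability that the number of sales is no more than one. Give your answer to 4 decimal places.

X ~ Binomial(15, 0.25); P(X ≤ 1) = Σ C(15,k) p^k (1−p)^(15−k) over k:
  k=0: C(15,0)·0.25^0·0.75^15 = 0.013363
  k=1: C(15,1)·0.25^1·0.75^14 = 0.066817
Total = 0.080181

0.0802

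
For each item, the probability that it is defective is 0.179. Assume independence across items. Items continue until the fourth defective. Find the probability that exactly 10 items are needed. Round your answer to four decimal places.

0.0264

Y = trial on which the fourth success occurs; negative binomial, r=4, p=0.179.
P(Y=10) = C(9,3) · p^4 · (1−p)^6
= 84 · 0.0010266 · 0.30624 = 0.026409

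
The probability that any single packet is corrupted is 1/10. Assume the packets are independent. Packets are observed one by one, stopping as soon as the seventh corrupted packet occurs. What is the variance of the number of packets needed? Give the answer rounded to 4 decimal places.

630.0000

Y = total packets until the seventh success; negative binomial with r=7, p=0.10.
Var(Y) = r(1−p)/p² = 7·0.90 / 0.10² = 630.000000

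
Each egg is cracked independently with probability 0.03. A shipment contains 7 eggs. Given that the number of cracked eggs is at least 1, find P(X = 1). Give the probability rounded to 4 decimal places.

0.9110

X ~ Binomial(7, 0.03). Want P(X=1 | X≥1) = P(X=1) / P(X≥1).
P(X=1) = C(7,1)·0.03^1·0.97^6 = 0.174924
P(X≥1) = 1 − 0.807983 = 0.192017
Ratio = 0.174924 / 0.192017 = 0.910982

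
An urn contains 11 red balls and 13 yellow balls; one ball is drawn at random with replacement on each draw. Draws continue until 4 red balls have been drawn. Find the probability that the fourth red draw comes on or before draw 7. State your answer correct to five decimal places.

0.40948

Finishing within 7 draws ⇔ at least 4 successes in the first 7. With X ~ Binomial(7, 0.458333), P(Y ≤ 7) = 1 − P(X ≤ 3).
  k=0: C(7,0)·0.458333^0·0.541667^7 = 0.0136812
  k=1: C(7,1)·0.458333^1·0.541667^6 = 0.0810349
  k=2: C(7,2)·0.458333^2·0.541667^5 = 0.2057040
  k=3: C(7,3)·0.458333^3·0.541667^4 = 0.2900954
1 − 0.5905155 = 0.4094845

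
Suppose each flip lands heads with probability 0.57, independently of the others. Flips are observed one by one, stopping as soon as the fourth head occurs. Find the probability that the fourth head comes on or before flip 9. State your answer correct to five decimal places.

Finishing within 9 flips ⇔ at least 4 successes in the first 9. With X ~ Binomial(9, 0.57), P(Y ≤ 9) = 1 − P(X ≤ 3).
  k=0: C(9,0)·0.57^0·0.43^9 = 0.0005026
  k=1: C(9,1)·0.57^1·0.43^8 = 0.0059960
  k=2: C(9,2)·0.57^2·0.43^7 = 0.0317930
  k=3: C(9,3)·0.57^3·0.43^6 = 0.0983365
1 − 0.1366281 = 0.8633719

0.86337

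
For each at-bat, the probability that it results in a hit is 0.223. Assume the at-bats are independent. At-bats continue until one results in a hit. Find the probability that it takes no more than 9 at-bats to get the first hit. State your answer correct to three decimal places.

0.897

Y = number of at-bats to the first success; geometric, p = 0.223.
P(Y ≤ 9) = 1 − (1−p)^9 = 1 − 0.10323 = 0.89677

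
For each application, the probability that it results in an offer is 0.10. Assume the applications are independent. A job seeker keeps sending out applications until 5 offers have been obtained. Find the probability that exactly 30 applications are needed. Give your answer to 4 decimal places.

0.0171

Y = trial on which the fifth success occurs; negative binomial, r=5, p=0.10.
P(Y=30) = C(29,4) · p^5 · (1−p)^25
= 23751 · 1e-05 · 0.07179 = 0.017051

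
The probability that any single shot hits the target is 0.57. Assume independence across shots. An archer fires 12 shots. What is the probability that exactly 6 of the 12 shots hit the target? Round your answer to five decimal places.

X ~ Binomial(n=12, p=0.57).
P(X=6) = C(12,6) · p^6 · (1−p)^6
= 924 · 0.034296 · 0.0063214 = 0.2003235

0.20032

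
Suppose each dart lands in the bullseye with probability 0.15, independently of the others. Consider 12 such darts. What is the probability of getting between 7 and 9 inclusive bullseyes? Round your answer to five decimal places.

X ~ Binomial(12, 0.15); P(7 ≤ X ≤ 9) = Σ C(12,k) p^k (1−p)^(12−k) over k:
  k=7: C(12,7)·0.15^7·0.85^5 = 0.0006004
  k=8: C(12,8)·0.15^8·0.85^4 = 0.0000662
  k=9: C(12,9)·0.15^9·0.85^3 = 0.0000052
Total = 0.0006718

0.00067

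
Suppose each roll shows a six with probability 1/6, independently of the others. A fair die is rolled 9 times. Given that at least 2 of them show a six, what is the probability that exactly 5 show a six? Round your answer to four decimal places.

X ~ Binomial(9, 0.166667). Want P(X=5 | X≥2) = P(X=5) / P(X≥2).
P(X=5) = C(9,5)·0.166667^5·0.833333^4 = 0.007814
P(X≥2) = 1 − 0.193807 − 0.348852 = 0.457341
Ratio = 0.007814 / 0.457341 = 0.017086

0.0171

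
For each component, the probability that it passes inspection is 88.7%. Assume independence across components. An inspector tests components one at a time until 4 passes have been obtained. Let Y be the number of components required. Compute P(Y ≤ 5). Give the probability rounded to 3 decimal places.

0.899

Finishing within 5 components ⇔ at least 4 successes in the first 5. With X ~ Binomial(5, 0.887), P(Y ≤ 5) = 1 − P(X ≤ 3).
  k=0: C(5,0)·0.887^0·0.113^5 = 0.00002
  k=1: C(5,1)·0.887^1·0.113^4 = 0.00072
  k=2: C(5,2)·0.887^2·0.113^3 = 0.01135
  k=3: C(5,3)·0.887^3·0.113^2 = 0.08911
1 − 0.10120 = 0.89880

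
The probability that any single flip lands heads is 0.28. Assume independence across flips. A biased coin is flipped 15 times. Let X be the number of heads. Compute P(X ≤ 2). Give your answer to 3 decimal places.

X ~ Binomial(15, 0.28); P(X ≤ 2) = Σ C(15,k) p^k (1−p)^(15−k) over k:
  k=0: C(15,0)·0.28^0·0.72^15 = 0.00724
  k=1: C(15,1)·0.28^1·0.72^14 = 0.04226
  k=2: C(15,2)·0.28^2·0.72^13 = 0.11503
Total = 0.16454

0.165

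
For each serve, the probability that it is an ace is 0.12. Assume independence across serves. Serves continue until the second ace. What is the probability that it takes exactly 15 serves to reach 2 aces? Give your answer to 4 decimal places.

0.0383

Y = trial on which the second success occurs; negative binomial, r=2, p=0.12.
P(Y=15) = C(14,1) · p^2 · (1−p)^13
= 14 · 0.0144 · 0.18979 = 0.038262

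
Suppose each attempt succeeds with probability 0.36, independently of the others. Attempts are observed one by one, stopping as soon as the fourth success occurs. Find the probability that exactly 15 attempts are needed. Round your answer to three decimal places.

0.045

Y = trial on which the fourth success occurs; negative binomial, r=4, p=0.36.
P(Y=15) = C(14,3) · p^4 · (1−p)^11
= 364 · 0.016796 · 0.0073787 = 0.04511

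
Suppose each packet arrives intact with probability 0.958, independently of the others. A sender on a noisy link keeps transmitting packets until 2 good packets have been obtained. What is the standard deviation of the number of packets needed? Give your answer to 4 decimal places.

Y = total packets until the second success; negative binomial with r=2, p=0.958.
SD(Y) = √[r(1−p)/p²] = √(0.091527) = 0.302534

0.3025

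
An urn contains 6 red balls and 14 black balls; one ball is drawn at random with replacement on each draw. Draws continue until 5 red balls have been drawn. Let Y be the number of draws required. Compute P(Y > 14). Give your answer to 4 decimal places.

Needing more than 14 draws ⇔ fewer than 5 successes in the first 14. With X ~ Binomial(14, 0.30), P(Y > 14) = P(X ≤ 4).
  k=0: C(14,0)·0.30^0·0.70^14 = 0.006782
  k=1: C(14,1)·0.30^1·0.70^13 = 0.040693
  k=2: C(14,2)·0.30^2·0.70^12 = 0.113360
  k=3: C(14,3)·0.30^3·0.70^11 = 0.194332
  k=4: C(14,4)·0.30^4·0.70^10 = 0.229034
P(X ≤ 4) = 0.584201

0.5842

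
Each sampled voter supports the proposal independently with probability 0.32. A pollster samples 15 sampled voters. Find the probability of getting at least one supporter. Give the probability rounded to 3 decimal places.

P(at least one) = 1 − P(none) = 1 − (1 − 0.32)^15
= 1 − 0.00307 = 0.99693

0.997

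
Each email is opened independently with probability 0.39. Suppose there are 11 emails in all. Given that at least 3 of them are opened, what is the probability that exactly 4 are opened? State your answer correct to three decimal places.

X ~ Binomial(11, 0.39). Want P(X=4 | X≥3) = P(X=4) / P(X≥3).
P(X=4) = C(11,4)·0.39^4·0.61^7 = 0.23993
P(X≥3) = 1 − 0.00435 − 0.03060 − 0.09783 = 0.86722
Ratio = 0.23993 / 0.86722 = 0.27666

0.277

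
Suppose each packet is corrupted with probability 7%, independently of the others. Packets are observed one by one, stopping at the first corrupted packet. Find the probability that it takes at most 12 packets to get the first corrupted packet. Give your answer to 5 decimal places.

0.58140

Y = number of packets to the first success; geometric, p = 0.07.
P(Y ≤ 12) = 1 − (1−p)^12 = 1 − 0.4185963 = 0.5814037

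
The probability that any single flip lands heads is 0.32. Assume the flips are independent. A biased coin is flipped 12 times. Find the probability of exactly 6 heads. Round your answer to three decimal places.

0.098

X ~ Binomial(n=12, p=0.32).
P(X=6) = C(12,6) · p^6 · (1−p)^6
= 924 · 0.0010737 · 0.098867 = 0.09809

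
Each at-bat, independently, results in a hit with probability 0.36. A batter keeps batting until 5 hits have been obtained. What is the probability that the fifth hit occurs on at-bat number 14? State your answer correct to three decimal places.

Y = trial on which the fifth success occurs; negative binomial, r=5, p=0.36.
P(Y=14) = C(13,4) · p^5 · (1−p)^9
= 715 · 0.0060466 · 0.018014 = 0.07788

0.078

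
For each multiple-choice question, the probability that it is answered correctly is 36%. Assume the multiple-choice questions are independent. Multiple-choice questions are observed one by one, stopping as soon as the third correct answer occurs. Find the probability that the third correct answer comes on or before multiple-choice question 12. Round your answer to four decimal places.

0.8648

Finishing within 12 multiple-choice questions ⇔ at least 3 successes in the first 12. With X ~ Binomial(12, 0.36), P(Y ≤ 12) = 1 − P(X ≤ 2).
  k=0: C(12,0)·0.36^0·0.64^12 = 0.004722
  k=1: C(12,1)·0.36^1·0.64^11 = 0.031876
  k=2: C(12,2)·0.36^2·0.64^10 = 0.098616
1 − 0.135215 = 0.864785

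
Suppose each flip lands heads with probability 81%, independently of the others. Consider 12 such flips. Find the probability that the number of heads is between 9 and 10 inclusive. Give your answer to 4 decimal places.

0.5162

X ~ Binomial(12, 0.81); P(9 ≤ X ≤ 10) = Σ C(12,k) p^k (1−p)^(12−k) over k:
  k=9: C(12,9)·0.81^9·0.19^3 = 0.226490
  k=10: C(12,10)·0.81^10·0.19^2 = 0.289669
Total = 0.516158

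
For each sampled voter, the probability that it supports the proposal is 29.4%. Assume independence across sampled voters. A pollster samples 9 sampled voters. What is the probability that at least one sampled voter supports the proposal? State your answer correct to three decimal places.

0.956

P(at least one) = 1 − P(none) = 1 − (1 − 0.294)^9
= 1 − 0.04358 = 0.95642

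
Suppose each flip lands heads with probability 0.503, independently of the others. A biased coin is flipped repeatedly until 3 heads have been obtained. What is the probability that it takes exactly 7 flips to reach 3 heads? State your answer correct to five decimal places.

0.11647

Y = trial on which the third success occurs; negative binomial, r=3, p=0.503.
P(Y=7) = C(6,2) · p^3 · (1−p)^4
= 15 · 0.12726 · 0.061013 = 0.1164718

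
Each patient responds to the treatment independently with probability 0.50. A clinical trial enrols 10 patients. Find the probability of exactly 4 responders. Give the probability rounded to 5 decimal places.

0.20508

X ~ Binomial(n=10, p=0.50).
P(X=4) = C(10,4) · p^4 · (1−p)^6
= 210 · 0.0625 · 0.015625 = 0.2050781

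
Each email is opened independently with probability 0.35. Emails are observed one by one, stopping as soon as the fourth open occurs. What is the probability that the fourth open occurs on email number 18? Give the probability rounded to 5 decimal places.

Y = trial on which the fourth success occurs; negative binomial, r=4, p=0.35.
P(Y=18) = C(17,3) · p^4 · (1−p)^14
= 680 · 0.015006 · 0.0024032 = 0.0245227

0.02452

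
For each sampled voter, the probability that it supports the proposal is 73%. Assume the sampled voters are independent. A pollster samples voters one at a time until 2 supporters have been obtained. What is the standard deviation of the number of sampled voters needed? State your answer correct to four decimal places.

Y = total sampled voters until the second success; negative binomial with r=2, p=0.73.
SD(Y) = √[r(1−p)/p²] = √(1.013323) = 1.006640

1.0066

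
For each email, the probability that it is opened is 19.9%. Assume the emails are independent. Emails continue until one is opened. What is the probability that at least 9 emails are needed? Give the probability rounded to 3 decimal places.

Y = number of emails to the first success; geometric, p = 0.199.
P(Y > 8) = P(first 8 all fail) = (1−p)^8 = 0.16946

0.169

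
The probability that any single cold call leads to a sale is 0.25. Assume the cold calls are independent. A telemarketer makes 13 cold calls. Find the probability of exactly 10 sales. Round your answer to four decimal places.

0.0001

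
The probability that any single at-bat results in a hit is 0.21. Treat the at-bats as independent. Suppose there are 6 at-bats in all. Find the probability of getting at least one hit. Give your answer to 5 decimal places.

0.75691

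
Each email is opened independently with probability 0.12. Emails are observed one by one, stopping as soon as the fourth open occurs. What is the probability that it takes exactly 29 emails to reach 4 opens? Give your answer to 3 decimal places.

Y = trial on which the fourth success occurs; negative binomial, r=4, p=0.12.
P(Y=29) = C(28,3) · p^4 · (1−p)^25
= 3276 · 0.00020736 · 0.040932 = 0.02781

0.028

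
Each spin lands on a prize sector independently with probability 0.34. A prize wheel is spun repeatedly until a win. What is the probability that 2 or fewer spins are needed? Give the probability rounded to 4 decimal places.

0.5644

Y = number of spins to the first success; geometric, p = 0.34.
P(Y ≤ 2) = 1 − (1−p)^2 = 1 − 0.435600 = 0.564400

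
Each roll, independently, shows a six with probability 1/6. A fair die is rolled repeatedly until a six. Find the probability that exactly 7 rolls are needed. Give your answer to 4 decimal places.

Geometric (trials to first success), p = 0.166667.
P(Y = 7) = (1−p)^6 · p = 0.3349 · 0.166667 = 0.055816

0.0558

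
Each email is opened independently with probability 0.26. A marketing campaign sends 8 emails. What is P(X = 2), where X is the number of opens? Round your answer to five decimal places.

0.31081

X ~ Binomial(n=8, p=0.26).
P(X=2) = C(8,2) · p^2 · (1−p)^6
= 28 · 0.0676 · 0.16421 = 0.3108100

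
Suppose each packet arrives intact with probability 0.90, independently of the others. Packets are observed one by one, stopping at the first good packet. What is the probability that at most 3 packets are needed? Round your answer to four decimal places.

Y = number of packets to the first success; geometric, p = 0.90.
P(Y ≤ 3) = 1 − (1−p)^3 = 1 − 0.001000 = 0.999000

0.9990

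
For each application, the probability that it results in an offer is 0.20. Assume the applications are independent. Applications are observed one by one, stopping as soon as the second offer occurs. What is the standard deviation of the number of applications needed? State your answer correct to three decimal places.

6.325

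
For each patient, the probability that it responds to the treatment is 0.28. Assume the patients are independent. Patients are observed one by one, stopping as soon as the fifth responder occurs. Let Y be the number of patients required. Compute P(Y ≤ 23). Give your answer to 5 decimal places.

Finishing within 23 patients ⇔ at least 5 successes in the first 23. With X ~ Binomial(23, 0.28), P(Y ≤ 23) = 1 − P(X ≤ 4).
  k=0: C(23,0)·0.28^0·0.72^23 = 0.0005232
  k=1: C(23,1)·0.28^1·0.72^22 = 0.0046795
  k=2: C(23,2)·0.28^2·0.72^21 = 0.0200179
  k=3: C(23,3)·0.28^3·0.72^20 = 0.0544932
  k=4: C(23,4)·0.28^4·0.72^19 = 0.1059591
1 − 0.1856729 = 0.8143271

0.81433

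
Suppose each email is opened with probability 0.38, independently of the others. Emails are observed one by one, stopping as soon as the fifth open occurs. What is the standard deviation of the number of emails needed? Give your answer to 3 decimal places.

Y = total emails until the fifth success; negative binomial with r=5, p=0.38.
SD(Y) = √[r(1−p)/p²] = √(21.46814) = 4.63337

4.633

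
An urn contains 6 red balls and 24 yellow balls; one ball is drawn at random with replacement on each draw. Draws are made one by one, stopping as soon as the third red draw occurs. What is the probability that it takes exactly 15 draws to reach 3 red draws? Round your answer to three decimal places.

0.050

Y = trial on which the third success occurs; negative binomial, r=3, p=0.20.
P(Y=15) = C(14,2) · p^3 · (1−p)^12
= 91 · 0.008 · 0.068719 = 0.05003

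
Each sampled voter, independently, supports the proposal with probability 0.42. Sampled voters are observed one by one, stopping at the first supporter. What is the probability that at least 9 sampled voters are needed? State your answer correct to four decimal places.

Y = number of sampled voters to the first success; geometric, p = 0.42.
P(Y > 8) = P(first 8 all fail) = (1−p)^8 = 0.012806

0.0128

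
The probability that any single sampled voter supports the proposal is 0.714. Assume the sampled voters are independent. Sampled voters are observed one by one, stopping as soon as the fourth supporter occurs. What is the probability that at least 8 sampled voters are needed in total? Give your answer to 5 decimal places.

0.10861

Needing more than 7 sampled voters ⇔ fewer than 4 successes in the first 7. With X ~ Binomial(7, 0.714), P(Y > 7) = P(X ≤ 3).
  k=0: C(7,0)·0.714^0·0.286^7 = 0.0001565
  k=1: C(7,1)·0.714^1·0.286^6 = 0.0027352
  k=2: C(7,2)·0.714^2·0.286^5 = 0.0204855
  k=3: C(7,3)·0.714^3·0.286^4 = 0.0852367
P(X ≤ 3) = 0.1086139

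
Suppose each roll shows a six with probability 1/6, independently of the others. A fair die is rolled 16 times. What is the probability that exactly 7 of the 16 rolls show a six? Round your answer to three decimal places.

X ~ Binomial(n=16, p=0.166667).
P(X=7) = C(16,7) · p^7 · (1−p)^9
= 11440 · 3.5722e-06 · 0.19381 = 0.00792

0.008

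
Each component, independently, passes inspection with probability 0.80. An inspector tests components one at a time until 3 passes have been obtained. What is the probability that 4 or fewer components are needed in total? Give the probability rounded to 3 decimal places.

0.819

Finishing within 4 components ⇔ at least 3 successes in the first 4. With X ~ Binomial(4, 0.80), P(Y ≤ 4) = 1 − P(X ≤ 2).
  k=0: C(4,0)·0.80^0·0.20^4 = 0.00160
  k=1: C(4,1)·0.80^1·0.20^3 = 0.02560
  k=2: C(4,2)·0.80^2·0.20^2 = 0.15360
1 − 0.18080 = 0.81920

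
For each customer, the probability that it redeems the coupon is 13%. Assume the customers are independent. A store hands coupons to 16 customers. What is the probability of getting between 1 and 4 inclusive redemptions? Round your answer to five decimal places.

X ~ Binomial(16, 0.13); P(1 ≤ X ≤ 4) = Σ C(16,k) p^k (1−p)^(16−k) over k:
  k=1: C(16,1)·0.13^1·0.87^15 = 0.2575444
  k=2: C(16,2)·0.13^2·0.87^14 = 0.2886274
  k=3: C(16,3)·0.13^3·0.87^13 = 0.2012651
  k=4: C(16,4)·0.13^4·0.87^12 = 0.0977408
Total = 0.8451776

0.84518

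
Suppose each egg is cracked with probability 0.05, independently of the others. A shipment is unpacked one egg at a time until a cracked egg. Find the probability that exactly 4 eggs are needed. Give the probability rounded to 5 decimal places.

Geometric (trials to first success), p = 0.05.
P(Y = 4) = (1−p)^3 · p = 0.85737 · 0.05 = 0.0428687

0.04287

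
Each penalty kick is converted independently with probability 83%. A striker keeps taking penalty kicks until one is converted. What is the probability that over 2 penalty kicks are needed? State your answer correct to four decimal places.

Y = number of penalty kicks to the first success; geometric, p = 0.83.
P(Y > 2) = P(first 2 all fail) = (1−p)^2 = 0.028900

0.0289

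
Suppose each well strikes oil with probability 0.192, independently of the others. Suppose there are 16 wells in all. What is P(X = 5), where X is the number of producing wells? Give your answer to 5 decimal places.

X ~ Binomial(n=16, p=0.192).
P(X=5) = C(16,5) · p^5 · (1−p)^11
= 4368 · 0.00026092 · 0.095835 = 0.1092229

0.10922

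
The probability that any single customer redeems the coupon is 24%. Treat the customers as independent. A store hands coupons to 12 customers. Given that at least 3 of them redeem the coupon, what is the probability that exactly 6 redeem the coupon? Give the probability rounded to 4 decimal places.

0.0589

X ~ Binomial(12, 0.24). Want P(X=6 | X≥3) = P(X=6) / P(X≥3).
P(X=6) = C(12,6)·0.24^6·0.76^6 = 0.034027
P(X≥3) = 1 − 0.037133 − 0.140716 − 0.244401 = 0.577751
Ratio = 0.034027 / 0.577751 = 0.058895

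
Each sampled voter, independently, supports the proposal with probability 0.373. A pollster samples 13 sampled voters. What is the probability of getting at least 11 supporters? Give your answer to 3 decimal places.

0.001

X ~ Binomial(13, 0.373); P(X ≥ 11) = Σ C(13,k) p^k (1−p)^(13−k) over k:
  k=11: C(13,11)·0.373^11·0.627^2 = 0.00060
  k=12: C(13,12)·0.373^12·0.627^1 = 0.00006
  k=13: C(13,13)·0.373^13·0.627^0 = 0.00000
Total = 0.00066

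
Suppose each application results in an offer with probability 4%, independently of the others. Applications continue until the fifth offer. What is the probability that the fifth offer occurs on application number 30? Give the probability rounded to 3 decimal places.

0.001

Y = trial on which the fifth success occurs; negative binomial, r=5, p=0.04.
P(Y=30) = C(29,4) · p^5 · (1−p)^25
= 23751 · 1.024e-07 · 0.3604 = 0.00088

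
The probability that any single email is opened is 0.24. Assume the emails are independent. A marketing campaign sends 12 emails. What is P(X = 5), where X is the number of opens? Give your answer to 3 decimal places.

X ~ Binomial(n=12, p=0.24).
P(X=5) = C(12,5) · p^5 · (1−p)^7
= 792 · 0.00079626 · 0.14645 = 0.09236

0.092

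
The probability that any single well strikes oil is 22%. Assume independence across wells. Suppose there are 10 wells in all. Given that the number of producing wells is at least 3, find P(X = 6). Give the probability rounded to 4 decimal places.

0.0230

X ~ Binomial(10, 0.22). Want P(X=6 | X≥3) = P(X=6) / P(X≥3).
P(X=6) = C(10,6)·0.22^6·0.78^4 = 0.008813
P(X≥3) = 1 − 0.083358 − 0.235112 − 0.298411 = 0.383120
Ratio = 0.008813 / 0.383120 = 0.023004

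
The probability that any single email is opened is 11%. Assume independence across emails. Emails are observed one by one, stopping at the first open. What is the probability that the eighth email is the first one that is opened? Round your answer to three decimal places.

0.049

Geometric (trials to first success), p = 0.11.
P(Y = 8) = (1−p)^7 · p = 0.44231 · 0.11 = 0.04865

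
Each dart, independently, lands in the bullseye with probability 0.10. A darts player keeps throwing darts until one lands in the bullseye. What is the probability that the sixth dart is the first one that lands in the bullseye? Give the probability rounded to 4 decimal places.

0.0590

Geometric (trials to first success), p = 0.10.
P(Y = 6) = (1−p)^5 · p = 0.59049 · 0.10 = 0.059049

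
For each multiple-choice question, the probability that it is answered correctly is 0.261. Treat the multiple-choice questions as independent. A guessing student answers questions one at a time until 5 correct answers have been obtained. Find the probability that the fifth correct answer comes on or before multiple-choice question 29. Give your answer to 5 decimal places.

Finishing within 29 multiple-choice questions ⇔ at least 5 successes in the first 29. With X ~ Binomial(29, 0.261), P(Y ≤ 29) = 1 − P(X ≤ 4).
  k=0: C(29,0)·0.261^0·0.739^29 = 0.0001551
  k=1: C(29,1)·0.261^1·0.739^28 = 0.0015888
  k=2: C(29,2)·0.261^2·0.739^27 = 0.0078561
  k=3: C(29,3)·0.261^3·0.739^26 = 0.0249715
  k=4: C(29,4)·0.261^4·0.739^25 = 0.0573264
1 − 0.0918981 = 0.9081019

0.90810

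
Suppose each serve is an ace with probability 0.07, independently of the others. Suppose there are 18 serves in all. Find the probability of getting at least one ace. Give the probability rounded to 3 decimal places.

0.729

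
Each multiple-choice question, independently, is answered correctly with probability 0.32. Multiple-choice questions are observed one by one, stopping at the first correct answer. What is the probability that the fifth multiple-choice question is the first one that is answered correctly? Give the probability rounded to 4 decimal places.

0.0684

Geometric (trials to first success), p = 0.32.
P(Y = 5) = (1−p)^4 · p = 0.21381 · 0.32 = 0.068420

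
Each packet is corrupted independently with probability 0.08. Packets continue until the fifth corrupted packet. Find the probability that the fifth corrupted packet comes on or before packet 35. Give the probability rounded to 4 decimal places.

Finishing within 35 packets ⇔ at least 5 successes in the first 35. With X ~ Binomial(35, 0.08), P(Y ≤ 35) = 1 − P(X ≤ 4).
  k=0: C(35,0)·0.08^0·0.92^35 = 0.054022
  k=1: C(35,1)·0.08^1·0.92^34 = 0.164416
  k=2: C(35,2)·0.08^2·0.92^33 = 0.243050
  k=3: C(35,3)·0.08^3·0.92^32 = 0.232482
  k=4: C(35,4)·0.08^4·0.92^31 = 0.161727
1 − 0.855698 = 0.144302

0.1443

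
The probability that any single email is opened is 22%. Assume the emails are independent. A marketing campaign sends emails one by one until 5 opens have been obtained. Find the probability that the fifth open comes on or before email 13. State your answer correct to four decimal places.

0.1371

Finishing within 13 emails ⇔ at least 5 successes in the first 13. With X ~ Binomial(13, 0.22), P(Y ≤ 13) = 1 − P(X ≤ 4).
  k=0: C(13,0)·0.22^0·0.78^13 = 0.039558
  k=1: C(13,1)·0.22^1·0.78^12 = 0.145045
  k=2: C(13,2)·0.22^2·0.78^11 = 0.245460
  k=3: C(13,3)·0.22^3·0.78^10 = 0.253852
  k=4: C(13,4)·0.22^4·0.78^9 = 0.178998
1 − 0.862912 = 0.137088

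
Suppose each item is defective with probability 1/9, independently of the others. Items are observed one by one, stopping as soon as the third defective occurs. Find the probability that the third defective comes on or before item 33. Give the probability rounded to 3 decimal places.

0.726

Finishing within 33 items ⇔ at least 3 successes in the first 33. With X ~ Binomial(33, 0.111111), P(Y ≤ 33) = 1 − P(X ≤ 2).
  k=0: C(33,0)·0.111111^0·0.888889^33 = 0.02051
  k=1: C(33,1)·0.111111^1·0.888889^32 = 0.08460
  k=2: C(33,2)·0.111111^2·0.888889^31 = 0.16921
1 − 0.27432 = 0.72568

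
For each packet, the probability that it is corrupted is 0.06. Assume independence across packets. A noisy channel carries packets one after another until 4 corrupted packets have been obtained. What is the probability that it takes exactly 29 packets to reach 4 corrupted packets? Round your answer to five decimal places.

Y = trial on which the fourth success occurs; negative binomial, r=4, p=0.06.
P(Y=29) = C(28,3) · p^4 · (1−p)^25
= 3276 · 1.296e-05 · 0.21291 = 0.0090395

0.00904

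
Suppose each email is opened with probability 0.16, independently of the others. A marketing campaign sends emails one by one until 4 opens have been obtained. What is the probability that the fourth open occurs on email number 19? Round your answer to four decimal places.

0.0391

Y = trial on which the fourth success occurs; negative binomial, r=4, p=0.16.
P(Y=19) = C(18,3) · p^4 · (1−p)^15
= 816 · 0.00065536 · 0.073146 = 0.039116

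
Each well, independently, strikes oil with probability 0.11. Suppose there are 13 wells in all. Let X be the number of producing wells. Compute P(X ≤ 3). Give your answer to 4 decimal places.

0.9536

X ~ Binomial(13, 0.11); P(X ≤ 3) = Σ C(13,k) p^k (1−p)^(13−k) over k:
  k=0: C(13,0)·0.11^0·0.89^13 = 0.219821
  k=1: C(13,1)·0.11^1·0.89^12 = 0.353196
  k=2: C(13,2)·0.11^2·0.89^11 = 0.261921
  k=3: C(13,3)·0.11^3·0.89^10 = 0.118698
Total = 0.953637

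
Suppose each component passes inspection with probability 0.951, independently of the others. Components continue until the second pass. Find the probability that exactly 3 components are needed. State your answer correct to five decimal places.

Y = trial on which the second success occurs; negative binomial, r=2, p=0.951.
P(Y=3) = C(2,1) · p^2 · (1−p)^1
= 2 · 0.9044 · 0.049 = 0.0886313

0.08863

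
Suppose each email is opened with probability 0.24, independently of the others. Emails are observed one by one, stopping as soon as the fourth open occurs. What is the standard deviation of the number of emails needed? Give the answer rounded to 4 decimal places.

Y = total emails until the fourth success; negative binomial with r=4, p=0.24.
SD(Y) = √[r(1−p)/p²] = √(52.777778) = 7.264832

7.2648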